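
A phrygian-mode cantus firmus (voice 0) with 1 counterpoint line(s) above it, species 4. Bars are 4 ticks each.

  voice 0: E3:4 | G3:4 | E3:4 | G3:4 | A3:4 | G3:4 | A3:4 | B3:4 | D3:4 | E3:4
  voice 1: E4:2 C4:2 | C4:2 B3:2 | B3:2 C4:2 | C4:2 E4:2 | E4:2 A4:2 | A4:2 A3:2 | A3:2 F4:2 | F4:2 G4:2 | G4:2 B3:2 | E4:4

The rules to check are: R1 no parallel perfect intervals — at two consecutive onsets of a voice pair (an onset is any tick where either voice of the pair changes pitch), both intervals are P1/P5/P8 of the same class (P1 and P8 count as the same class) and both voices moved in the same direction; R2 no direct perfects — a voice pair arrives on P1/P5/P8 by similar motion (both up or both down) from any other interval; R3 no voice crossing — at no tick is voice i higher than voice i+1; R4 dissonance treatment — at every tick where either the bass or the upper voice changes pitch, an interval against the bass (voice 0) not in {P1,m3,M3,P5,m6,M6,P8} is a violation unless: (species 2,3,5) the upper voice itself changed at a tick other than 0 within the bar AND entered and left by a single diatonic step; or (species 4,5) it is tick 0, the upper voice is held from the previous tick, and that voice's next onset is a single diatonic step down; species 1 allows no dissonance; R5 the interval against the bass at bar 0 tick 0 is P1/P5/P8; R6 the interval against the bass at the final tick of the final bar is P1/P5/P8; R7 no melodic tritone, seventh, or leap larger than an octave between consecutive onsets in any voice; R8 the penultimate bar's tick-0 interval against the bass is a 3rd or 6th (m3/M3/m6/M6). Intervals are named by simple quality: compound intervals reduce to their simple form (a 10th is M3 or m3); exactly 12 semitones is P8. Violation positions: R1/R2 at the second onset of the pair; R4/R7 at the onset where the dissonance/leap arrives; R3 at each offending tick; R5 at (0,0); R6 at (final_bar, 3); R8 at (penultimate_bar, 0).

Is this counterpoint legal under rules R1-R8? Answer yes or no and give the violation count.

bar 0: v0=E3 v1=E4 (P8)
bar 1: v0=G3 v1=C4 (P4)
bar 2: v0=E3 v1=B3 (P5)
bar 3: v0=G3 v1=C4 (P4)
bar 4: v0=A3 v1=E4 (P5)
bar 5: v0=G3 v1=A4 (M2)
bar 6: v0=A3 v1=A3 (P1)
bar 7: v0=B3 v1=F4 (TT)
bar 8: v0=D3 v1=G4 (P4)
bar 9: v0=E3 v1=E4 (P8)
  R4 @ bar3.0: G3/C4 P4 untreated
  R4 @ bar5.0: G3/A4 M2 untreated
  R4 @ bar5.2: G3/A3 M2 untreated
  R4 @ bar7.0: B3/F4 TT untreated
  R4 @ bar8.0: D3/G4 P4 untreated
  R8 @ bar8.0: penult P4 not 3rd/6th
  R2 @ bar9.0: D3/B3 M6 -> E3/E4 P8 similar

No (7 violations)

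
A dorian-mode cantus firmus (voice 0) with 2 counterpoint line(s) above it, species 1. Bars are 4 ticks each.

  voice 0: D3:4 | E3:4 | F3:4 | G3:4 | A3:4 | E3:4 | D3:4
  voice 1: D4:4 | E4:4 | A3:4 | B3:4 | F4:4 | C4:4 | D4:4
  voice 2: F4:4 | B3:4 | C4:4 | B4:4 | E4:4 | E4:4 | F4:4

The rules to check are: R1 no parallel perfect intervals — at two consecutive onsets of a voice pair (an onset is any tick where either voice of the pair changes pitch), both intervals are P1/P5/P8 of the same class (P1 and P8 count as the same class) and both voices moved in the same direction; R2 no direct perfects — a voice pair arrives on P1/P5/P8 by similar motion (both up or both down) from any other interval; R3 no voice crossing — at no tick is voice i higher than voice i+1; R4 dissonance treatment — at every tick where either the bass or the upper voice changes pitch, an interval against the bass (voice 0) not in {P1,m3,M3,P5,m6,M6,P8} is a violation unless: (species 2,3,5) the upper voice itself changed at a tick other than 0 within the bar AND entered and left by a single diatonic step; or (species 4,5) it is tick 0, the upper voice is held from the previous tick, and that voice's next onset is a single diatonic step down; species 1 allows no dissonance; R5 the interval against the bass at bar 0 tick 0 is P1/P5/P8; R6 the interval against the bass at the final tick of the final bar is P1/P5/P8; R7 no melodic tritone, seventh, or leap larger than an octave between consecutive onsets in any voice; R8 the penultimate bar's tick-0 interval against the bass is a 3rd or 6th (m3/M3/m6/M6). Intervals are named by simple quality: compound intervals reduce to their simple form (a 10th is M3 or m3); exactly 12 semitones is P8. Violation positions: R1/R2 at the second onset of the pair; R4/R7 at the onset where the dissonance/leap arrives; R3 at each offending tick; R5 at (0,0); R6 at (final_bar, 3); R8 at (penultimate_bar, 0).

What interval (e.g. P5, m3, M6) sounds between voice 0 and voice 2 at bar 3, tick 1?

M3

voice 0=G3 voice 2=B4 -> M3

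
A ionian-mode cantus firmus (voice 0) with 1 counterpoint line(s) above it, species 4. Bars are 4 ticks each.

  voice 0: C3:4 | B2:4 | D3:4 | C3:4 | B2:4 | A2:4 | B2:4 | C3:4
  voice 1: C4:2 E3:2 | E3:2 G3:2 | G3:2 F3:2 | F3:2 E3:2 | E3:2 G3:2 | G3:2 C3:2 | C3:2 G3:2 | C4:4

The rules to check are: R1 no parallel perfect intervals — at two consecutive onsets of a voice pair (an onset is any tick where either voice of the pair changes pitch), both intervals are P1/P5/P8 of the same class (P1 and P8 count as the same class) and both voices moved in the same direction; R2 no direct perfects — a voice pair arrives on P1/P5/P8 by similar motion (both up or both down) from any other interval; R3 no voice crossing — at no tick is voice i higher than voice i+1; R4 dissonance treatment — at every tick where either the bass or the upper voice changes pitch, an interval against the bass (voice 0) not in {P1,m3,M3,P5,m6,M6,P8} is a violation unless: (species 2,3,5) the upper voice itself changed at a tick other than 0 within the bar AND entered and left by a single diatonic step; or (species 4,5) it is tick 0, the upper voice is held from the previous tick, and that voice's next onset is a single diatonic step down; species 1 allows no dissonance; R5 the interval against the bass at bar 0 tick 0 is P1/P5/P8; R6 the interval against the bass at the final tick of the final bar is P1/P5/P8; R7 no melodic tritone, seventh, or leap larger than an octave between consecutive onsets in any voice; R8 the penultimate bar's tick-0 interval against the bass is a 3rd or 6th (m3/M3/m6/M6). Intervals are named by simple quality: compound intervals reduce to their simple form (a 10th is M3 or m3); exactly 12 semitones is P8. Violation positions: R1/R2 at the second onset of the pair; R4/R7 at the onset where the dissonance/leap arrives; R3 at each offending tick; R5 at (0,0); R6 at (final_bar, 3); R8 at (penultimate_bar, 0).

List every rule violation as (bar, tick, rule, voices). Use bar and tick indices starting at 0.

(1, 0, R4, (0, 1))
(4, 0, R4, (0, 1))
(5, 0, R4, (0, 1))
(6, 0, R4, (0, 1))
(6, 0, R8, (0, 1))
(7, 0, R2, (0, 1))

bar 0: v0=C3 v1=C4 downbeat P8
bar 1: v0=B2 v1=E3 downbeat P4
bar 2: v0=D3 v1=G3 downbeat P4
bar 3: v0=C3 v1=F3 downbeat P4
bar 4: v0=B2 v1=E3 downbeat P4
bar 5: v0=A2 v1=G3 downbeat m7
bar 6: v0=B2 v1=C3 downbeat m2
bar 7: v0=C3 v1=C4 downbeat P8
  -> R4 @ bar 1 tick 0 v(0, 1): B2/E3 P4 untreated
  -> R4 @ bar 4 tick 0 v(0, 1): B2/E3 P4 untreated
  -> R4 @ bar 5 tick 0 v(0, 1): A2/G3 m7 untreated
  -> R4 @ bar 6 tick 0 v(0, 1): B2/C3 m2 untreated
  -> R8 @ bar 6 tick 0 v(0, 1): penult m2 not 3rd/6th
  -> R2 @ bar 7 tick 0 v(0, 1): B2/G3 m6 -> C3/C4 P8 similar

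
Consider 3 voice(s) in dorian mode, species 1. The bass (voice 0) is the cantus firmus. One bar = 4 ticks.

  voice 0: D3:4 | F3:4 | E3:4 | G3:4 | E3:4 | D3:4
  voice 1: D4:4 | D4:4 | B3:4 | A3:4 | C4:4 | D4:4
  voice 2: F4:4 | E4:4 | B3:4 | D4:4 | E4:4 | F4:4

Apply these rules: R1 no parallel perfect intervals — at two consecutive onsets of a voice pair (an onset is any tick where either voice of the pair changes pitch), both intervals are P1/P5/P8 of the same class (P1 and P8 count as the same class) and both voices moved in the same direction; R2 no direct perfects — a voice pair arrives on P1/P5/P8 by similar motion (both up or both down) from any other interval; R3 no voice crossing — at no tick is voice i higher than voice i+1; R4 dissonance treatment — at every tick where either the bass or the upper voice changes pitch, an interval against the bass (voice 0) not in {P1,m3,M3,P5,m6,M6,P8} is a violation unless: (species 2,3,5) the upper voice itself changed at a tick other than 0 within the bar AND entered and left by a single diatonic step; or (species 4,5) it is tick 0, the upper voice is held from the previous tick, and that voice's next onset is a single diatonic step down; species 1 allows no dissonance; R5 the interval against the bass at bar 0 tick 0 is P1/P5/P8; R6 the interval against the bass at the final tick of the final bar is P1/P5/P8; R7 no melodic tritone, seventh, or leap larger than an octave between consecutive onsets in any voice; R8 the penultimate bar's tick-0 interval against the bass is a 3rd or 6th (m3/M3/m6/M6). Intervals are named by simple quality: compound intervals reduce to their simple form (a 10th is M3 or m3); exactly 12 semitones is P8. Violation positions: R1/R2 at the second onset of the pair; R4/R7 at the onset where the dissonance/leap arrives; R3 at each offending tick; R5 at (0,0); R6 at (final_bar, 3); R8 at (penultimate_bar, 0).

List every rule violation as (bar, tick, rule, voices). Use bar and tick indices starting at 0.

bar 0: v0=D3 v1=D4 v2=F4 downbeat m3
bar 1: v0=F3 v1=D4 v2=E4 downbeat M7
bar 2: v0=E3 v1=B3 v2=B3 downbeat P5
bar 3: v0=G3 v1=A3 v2=D4 downbeat P5
bar 4: v0=E3 v1=C4 v2=E4 downbeat P8
bar 5: v0=D3 v1=D4 v2=F4 downbeat m3
  -> R5 @ bar 0 tick 0 v(0, 2): opens on m3
  -> R4 @ bar 1 tick 0 v(0, 2): F3/E4 M7 untreated
  -> R2 @ bar 2 tick 0 v(0, 1): F3/D4 M6 -> E3/B3 P5 similar
  -> R2 @ bar 2 tick 0 v(0, 2): F3/E4 M7 -> E3/B3 P5 similar
  -> R2 @ bar 2 tick 0 v(1, 2): D4/E4 M2 -> B3/B3 P1 similar
  -> R1 @ bar 3 tick 0 v(0, 2): E3/B3 P5 -> G3/D4 P5 similar
  -> R4 @ bar 3 tick 0 v(0, 1): G3/A3 M2 untreated
  -> R8 @ bar 4 tick 0 v(0, 2): penult P8 not 3rd/6th
  -> R6 @ bar 5 tick 3 v(0, 2): closes on m3

(0, 0, R5, (0, 2))
(1, 0, R4, (0, 2))
(2, 0, R2, (0, 1))
(2, 0, R2, (0, 2))
(2, 0, R2, (1, 2))
(3, 0, R1, (0, 2))
(3, 0, R4, (0, 1))
(4, 0, R8, (0, 2))
(5, 3, R6, (0, 2))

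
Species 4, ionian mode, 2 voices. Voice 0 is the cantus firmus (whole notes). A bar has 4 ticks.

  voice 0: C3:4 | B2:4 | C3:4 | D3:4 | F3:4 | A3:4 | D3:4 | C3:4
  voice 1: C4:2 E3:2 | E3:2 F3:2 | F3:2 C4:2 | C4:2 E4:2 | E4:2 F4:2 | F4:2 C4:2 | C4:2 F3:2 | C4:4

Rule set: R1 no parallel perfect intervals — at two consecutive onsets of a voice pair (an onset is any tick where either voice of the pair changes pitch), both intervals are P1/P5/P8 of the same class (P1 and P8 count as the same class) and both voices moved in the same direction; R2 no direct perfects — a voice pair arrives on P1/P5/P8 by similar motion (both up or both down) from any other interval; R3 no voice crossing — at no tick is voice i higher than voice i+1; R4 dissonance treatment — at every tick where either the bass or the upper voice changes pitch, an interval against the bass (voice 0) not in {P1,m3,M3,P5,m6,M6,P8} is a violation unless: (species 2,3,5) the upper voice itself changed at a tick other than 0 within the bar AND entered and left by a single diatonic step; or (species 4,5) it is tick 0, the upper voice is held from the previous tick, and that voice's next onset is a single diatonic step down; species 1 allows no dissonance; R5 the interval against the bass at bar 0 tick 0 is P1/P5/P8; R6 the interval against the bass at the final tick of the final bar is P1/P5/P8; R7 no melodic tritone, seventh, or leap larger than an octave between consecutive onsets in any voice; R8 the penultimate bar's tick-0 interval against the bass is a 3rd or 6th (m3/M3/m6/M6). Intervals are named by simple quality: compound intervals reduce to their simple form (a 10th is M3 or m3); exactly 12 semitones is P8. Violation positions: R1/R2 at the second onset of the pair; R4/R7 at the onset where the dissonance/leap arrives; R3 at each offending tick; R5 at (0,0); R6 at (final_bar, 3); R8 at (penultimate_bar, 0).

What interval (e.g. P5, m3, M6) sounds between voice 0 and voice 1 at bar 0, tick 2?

voice 0=C3 voice 1=E3 -> M3

M3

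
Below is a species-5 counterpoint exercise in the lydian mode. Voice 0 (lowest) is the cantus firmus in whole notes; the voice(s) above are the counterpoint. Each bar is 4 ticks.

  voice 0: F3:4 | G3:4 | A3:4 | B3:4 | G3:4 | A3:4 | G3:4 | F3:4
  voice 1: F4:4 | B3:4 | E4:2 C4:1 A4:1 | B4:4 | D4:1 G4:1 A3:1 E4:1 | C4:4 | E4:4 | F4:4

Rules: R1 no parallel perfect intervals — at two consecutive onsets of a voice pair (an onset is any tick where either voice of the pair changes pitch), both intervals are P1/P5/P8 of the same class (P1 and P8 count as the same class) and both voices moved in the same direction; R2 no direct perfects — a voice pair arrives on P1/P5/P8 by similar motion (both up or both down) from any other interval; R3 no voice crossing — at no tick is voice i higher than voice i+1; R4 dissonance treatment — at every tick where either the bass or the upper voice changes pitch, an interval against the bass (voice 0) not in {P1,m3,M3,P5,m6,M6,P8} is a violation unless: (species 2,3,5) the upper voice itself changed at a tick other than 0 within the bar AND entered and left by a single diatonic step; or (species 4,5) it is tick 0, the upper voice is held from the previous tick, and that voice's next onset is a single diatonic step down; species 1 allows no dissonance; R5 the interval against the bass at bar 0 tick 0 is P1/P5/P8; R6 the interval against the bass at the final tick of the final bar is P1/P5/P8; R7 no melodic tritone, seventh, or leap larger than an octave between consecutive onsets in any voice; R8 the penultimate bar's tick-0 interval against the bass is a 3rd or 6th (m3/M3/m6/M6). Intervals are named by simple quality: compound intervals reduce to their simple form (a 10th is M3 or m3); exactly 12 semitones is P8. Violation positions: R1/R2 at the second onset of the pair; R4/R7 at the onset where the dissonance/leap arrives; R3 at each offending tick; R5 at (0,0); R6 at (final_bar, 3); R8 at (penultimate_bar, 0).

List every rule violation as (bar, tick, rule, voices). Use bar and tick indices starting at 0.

bar 0: v0=F3 v1=F4 downbeat P8
bar 1: v0=G3 v1=B3 downbeat M3
bar 2: v0=A3 v1=E4 downbeat P5
bar 3: v0=B3 v1=B4 downbeat P8
bar 4: v0=G3 v1=D4 downbeat P5
bar 5: v0=A3 v1=C4 downbeat m3
bar 6: v0=G3 v1=E4 downbeat M6
bar 7: v0=F3 v1=F4 downbeat P8
  -> R7 @ bar 1 tick 0 v(1,): F4->B3 leap 6st
  -> R2 @ bar 2 tick 0 v(0, 1): G3/B3 M3 -> A3/E4 P5 similar
  -> R1 @ bar 3 tick 0 v(0, 1): A3/A4 P8 -> B3/B4 P8 similar
  -> R2 @ bar 4 tick 0 v(0, 1): B3/B4 P8 -> G3/D4 P5 similar
  -> R4 @ bar 4 tick 2 v(0, 1): G3/A3 M2 untreated
  -> R7 @ bar 4 tick 2 v(1,): G4->A3 leap 10st

(1, 0, R7, (1,))
(2, 0, R2, (0, 1))
(3, 0, R1, (0, 1))
(4, 0, R2, (0, 1))
(4, 2, R4, (0, 1))
(4, 2, R7, (1,))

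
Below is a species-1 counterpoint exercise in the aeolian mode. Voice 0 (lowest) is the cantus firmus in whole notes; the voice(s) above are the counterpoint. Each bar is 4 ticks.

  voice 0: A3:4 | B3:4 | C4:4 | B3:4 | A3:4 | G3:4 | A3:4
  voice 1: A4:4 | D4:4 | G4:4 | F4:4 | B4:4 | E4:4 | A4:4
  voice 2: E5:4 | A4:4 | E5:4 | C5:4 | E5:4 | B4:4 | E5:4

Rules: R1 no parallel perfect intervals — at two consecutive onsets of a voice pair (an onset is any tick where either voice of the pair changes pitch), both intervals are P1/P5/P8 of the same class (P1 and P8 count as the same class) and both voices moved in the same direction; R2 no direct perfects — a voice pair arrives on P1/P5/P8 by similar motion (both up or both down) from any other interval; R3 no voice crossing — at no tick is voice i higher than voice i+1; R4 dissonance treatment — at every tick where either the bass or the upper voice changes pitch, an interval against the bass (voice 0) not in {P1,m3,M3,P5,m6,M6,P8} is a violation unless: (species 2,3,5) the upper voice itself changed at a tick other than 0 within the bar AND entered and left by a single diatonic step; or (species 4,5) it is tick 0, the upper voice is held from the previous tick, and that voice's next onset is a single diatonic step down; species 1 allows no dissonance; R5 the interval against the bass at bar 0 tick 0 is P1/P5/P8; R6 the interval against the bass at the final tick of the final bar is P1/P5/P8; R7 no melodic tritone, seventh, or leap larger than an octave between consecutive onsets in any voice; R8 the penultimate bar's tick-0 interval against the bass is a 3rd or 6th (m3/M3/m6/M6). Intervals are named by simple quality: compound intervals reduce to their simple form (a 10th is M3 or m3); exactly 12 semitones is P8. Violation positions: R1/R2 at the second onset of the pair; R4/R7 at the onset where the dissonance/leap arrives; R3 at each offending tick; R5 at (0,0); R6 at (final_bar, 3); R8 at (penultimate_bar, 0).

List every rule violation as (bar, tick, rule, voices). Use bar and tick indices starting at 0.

bar 0: v0=A3 v1=A4 v2=E5 downbeat P5
bar 1: v0=B3 v1=D4 v2=A4 downbeat m7
bar 2: v0=C4 v1=G4 v2=E5 downbeat M3
bar 3: v0=B3 v1=F4 v2=C5 downbeat m2
bar 4: v0=A3 v1=B4 v2=E5 downbeat P5
bar 5: v0=G3 v1=E4 v2=B4 downbeat M3
bar 6: v0=A3 v1=A4 v2=E5 downbeat P5
  -> R1 @ bar 1 tick 0 v(1, 2): A4/E5 P5 -> D4/A4 P5 similar
  -> R4 @ bar 1 tick 0 v(0, 2): B3/A4 m7 untreated
  -> R2 @ bar 2 tick 0 v(0, 1): B3/D4 m3 -> C4/G4 P5 similar
  -> R2 @ bar 3 tick 0 v(1, 2): G4/E5 M6 -> F4/C5 P5 similar
  -> R4 @ bar 3 tick 0 v(0, 1): B3/F4 TT untreated
  -> R4 @ bar 3 tick 0 v(0, 2): B3/C5 m2 untreated
  -> R4 @ bar 4 tick 0 v(0, 1): A3/B4 M2 untreated
  -> R7 @ bar 4 tick 0 v(1,): F4->B4 leap 6st
  -> R2 @ bar 5 tick 0 v(1, 2): B4/E5 P4 -> E4/B4 P5 similar
  -> R1 @ bar 6 tick 0 v(1, 2): E4/B4 P5 -> A4/E5 P5 similar
  -> R2 @ bar 6 tick 0 v(0, 1): G3/E4 M6 -> A3/A4 P8 similar
  -> R2 @ bar 6 tick 0 v(0, 2): G3/B4 M3 -> A3/E5 P5 similar

(1, 0, R1, (1, 2))
(1, 0, R4, (0, 2))
(2, 0, R2, (0, 1))
(3, 0, R2, (1, 2))
(3, 0, R4, (0, 1))
(3, 0, R4, (0, 2))
(4, 0, R4, (0, 1))
(4, 0, R7, (1,))
(5, 0, R2, (1, 2))
(6, 0, R1, (1, 2))
(6, 0, R2, (0, 1))
(6, 0, R2, (0, 2))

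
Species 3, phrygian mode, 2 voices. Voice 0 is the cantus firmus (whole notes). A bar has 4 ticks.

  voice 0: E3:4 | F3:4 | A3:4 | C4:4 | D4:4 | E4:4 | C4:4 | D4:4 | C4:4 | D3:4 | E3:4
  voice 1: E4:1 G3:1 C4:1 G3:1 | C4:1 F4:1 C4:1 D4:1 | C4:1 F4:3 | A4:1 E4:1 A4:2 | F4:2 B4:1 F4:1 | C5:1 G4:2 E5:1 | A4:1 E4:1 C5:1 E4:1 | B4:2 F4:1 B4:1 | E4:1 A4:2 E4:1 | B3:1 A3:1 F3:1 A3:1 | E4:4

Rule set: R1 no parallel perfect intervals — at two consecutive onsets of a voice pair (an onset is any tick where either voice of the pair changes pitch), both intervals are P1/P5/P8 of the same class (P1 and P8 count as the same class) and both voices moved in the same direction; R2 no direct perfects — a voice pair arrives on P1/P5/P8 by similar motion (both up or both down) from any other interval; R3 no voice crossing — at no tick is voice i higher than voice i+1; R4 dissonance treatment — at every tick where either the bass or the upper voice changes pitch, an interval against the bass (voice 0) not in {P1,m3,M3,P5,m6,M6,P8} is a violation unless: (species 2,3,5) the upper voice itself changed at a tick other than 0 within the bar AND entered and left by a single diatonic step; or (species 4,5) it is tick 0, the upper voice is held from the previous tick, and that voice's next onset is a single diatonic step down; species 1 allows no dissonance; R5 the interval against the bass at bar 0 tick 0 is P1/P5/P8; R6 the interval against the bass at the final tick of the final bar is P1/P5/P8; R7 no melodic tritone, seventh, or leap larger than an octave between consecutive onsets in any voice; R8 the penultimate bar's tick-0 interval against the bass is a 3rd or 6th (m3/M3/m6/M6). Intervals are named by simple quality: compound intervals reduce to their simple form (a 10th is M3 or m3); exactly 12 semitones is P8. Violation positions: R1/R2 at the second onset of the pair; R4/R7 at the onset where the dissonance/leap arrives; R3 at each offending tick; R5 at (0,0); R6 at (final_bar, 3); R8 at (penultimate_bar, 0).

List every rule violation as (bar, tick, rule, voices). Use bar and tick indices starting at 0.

(1, 0, R2, (0, 1))
(4, 2, R7, (1,))
(4, 3, R7, (1,))
(7, 2, R7, (1,))
(7, 3, R7, (1,))
(9, 0, R7, (0,))
(10, 0, R2, (0, 1))

bar 0: v0=E3 v1=E4 downbeat P8
bar 1: v0=F3 v1=C4 downbeat P5
bar 2: v0=A3 v1=C4 downbeat m3
bar 3: v0=C4 v1=A4 downbeat M6
bar 4: v0=D4 v1=F4 downbeat m3
bar 5: v0=E4 v1=C5 downbeat m6
bar 6: v0=C4 v1=A4 downbeat M6
bar 7: v0=D4 v1=B4 downbeat M6
bar 8: v0=C4 v1=E4 downbeat M3
bar 9: v0=D3 v1=B3 downbeat M6
bar 10: v0=E3 v1=E4 downbeat P8
  -> R2 @ bar 1 tick 0 v(0, 1): E3/G3 m3 -> F3/C4 P5 similar
  -> R7 @ bar 4 tick 2 v(1,): F4->B4 leap 6st
  -> R7 @ bar 4 tick 3 v(1,): B4->F4 leap 6st
  -> R7 @ bar 7 tick 2 v(1,): B4->F4 leap 6st
  -> R7 @ bar 7 tick 3 v(1,): F4->B4 leap 6st
  -> R7 @ bar 9 tick 0 v(0,): C4->D3 leap 10st
  -> R2 @ bar 10 tick 0 v(0, 1): D3/A3 P5 -> E3/E4 P8 similar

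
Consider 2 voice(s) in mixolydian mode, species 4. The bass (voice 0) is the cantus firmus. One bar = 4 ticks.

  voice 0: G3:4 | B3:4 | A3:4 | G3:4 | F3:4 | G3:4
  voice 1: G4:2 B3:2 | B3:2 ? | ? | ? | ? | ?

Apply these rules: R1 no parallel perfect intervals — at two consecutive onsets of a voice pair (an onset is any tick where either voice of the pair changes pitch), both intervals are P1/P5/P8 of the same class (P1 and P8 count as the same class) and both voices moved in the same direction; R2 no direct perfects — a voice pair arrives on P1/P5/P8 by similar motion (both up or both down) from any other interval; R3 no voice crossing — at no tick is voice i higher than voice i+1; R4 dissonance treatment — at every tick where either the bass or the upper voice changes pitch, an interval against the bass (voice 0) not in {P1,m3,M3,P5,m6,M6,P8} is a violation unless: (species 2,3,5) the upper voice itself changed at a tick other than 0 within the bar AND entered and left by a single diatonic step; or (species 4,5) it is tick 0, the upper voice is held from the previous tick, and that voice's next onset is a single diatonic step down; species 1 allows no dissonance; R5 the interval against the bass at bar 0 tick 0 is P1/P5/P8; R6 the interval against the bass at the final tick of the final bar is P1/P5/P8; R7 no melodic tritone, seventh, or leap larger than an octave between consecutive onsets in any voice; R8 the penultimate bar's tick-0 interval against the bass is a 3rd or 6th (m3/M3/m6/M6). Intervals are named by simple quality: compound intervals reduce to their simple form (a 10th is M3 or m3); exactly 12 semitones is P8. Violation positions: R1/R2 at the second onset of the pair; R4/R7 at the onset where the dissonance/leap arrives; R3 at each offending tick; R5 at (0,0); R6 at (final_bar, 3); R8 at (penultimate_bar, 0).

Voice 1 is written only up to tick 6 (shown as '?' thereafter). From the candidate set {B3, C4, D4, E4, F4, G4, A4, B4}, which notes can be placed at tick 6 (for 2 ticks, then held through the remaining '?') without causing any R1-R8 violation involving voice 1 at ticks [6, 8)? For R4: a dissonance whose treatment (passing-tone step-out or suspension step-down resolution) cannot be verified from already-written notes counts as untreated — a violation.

B3: legal
C4: violates R4
D4: legal
E4: violates R4
F4: violates R4,R7
G4: legal
A4: violates R4,R7
B4: legal

{B3, B4, D4, G4}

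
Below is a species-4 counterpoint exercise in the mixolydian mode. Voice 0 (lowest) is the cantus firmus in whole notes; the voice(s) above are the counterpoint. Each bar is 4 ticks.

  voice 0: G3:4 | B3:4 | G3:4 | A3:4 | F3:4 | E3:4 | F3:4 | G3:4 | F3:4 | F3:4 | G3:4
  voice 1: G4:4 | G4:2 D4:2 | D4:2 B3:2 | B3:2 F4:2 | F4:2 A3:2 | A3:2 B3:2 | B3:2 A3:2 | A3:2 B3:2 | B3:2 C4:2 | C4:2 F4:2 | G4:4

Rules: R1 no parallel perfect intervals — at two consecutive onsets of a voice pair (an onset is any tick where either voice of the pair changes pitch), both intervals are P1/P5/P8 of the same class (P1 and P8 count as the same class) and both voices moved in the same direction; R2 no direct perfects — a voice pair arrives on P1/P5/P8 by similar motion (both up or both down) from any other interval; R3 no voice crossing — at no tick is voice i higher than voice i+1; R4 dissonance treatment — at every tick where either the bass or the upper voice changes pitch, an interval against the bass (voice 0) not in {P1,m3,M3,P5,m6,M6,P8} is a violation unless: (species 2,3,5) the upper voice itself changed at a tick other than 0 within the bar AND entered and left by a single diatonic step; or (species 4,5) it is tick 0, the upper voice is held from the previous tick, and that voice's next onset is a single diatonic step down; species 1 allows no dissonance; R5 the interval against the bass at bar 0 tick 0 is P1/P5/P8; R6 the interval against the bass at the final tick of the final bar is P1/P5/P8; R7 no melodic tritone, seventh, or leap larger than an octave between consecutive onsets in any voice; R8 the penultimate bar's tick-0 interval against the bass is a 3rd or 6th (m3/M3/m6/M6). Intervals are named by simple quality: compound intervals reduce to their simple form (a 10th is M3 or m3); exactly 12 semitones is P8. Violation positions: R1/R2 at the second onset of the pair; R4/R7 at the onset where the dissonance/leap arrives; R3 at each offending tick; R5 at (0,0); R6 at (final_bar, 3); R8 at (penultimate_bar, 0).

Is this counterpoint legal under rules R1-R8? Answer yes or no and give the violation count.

No (7 violations)

bar 0: v0=G3 v1=G4 (P8)
bar 1: v0=B3 v1=G4 (m6)
bar 2: v0=G3 v1=D4 (P5)
bar 3: v0=A3 v1=B3 (M2)
bar 4: v0=F3 v1=F4 (P8)
bar 5: v0=E3 v1=A3 (P4)
bar 6: v0=F3 v1=B3 (TT)
bar 7: v0=G3 v1=A3 (M2)
bar 8: v0=F3 v1=B3 (TT)
bar 9: v0=F3 v1=C4 (P5)
bar 10: v0=G3 v1=G4 (P8)
  R4 @ bar3.0: A3/B3 M2 untreated
  R7 @ bar3.2: B3->F4 leap 6st
  R4 @ bar5.0: E3/A3 P4 untreated
  R4 @ bar7.0: G3/A3 M2 untreated
  R4 @ bar8.0: F3/B3 TT untreated
  R8 @ bar9.0: penult P5 not 3rd/6th
  R1 @ bar10.0: F3/F4 P8 -> G3/G4 P8 similar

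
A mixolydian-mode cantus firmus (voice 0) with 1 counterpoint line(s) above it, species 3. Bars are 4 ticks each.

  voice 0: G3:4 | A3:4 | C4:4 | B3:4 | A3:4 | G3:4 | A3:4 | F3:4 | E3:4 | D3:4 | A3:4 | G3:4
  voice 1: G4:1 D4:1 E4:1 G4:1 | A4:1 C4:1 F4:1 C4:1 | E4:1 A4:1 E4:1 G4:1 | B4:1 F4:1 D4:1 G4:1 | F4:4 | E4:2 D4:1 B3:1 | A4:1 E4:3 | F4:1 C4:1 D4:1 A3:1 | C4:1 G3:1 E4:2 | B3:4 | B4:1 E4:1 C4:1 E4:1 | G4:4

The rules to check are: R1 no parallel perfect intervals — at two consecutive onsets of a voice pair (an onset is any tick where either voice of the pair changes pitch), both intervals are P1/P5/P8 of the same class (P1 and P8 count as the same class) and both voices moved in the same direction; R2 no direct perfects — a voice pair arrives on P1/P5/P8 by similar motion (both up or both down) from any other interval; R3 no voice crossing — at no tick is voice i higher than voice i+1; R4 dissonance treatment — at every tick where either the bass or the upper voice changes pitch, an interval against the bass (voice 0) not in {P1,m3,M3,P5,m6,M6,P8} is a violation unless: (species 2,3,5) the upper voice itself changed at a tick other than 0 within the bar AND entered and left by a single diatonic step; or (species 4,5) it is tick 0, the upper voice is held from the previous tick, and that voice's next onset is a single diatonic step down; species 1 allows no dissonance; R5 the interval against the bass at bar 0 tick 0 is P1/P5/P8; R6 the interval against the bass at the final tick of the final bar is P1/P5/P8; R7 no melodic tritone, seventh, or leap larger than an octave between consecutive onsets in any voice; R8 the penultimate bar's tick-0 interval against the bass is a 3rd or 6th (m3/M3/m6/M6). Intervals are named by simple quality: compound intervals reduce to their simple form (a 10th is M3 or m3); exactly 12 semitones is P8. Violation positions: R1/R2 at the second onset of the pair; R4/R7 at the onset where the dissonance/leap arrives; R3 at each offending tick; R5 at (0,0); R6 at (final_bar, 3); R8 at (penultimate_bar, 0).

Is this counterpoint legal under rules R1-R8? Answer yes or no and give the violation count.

No (7 violations)

bar 0: v0=G3 v1=G4 (P8)
bar 1: v0=A3 v1=A4 (P8)
bar 2: v0=C4 v1=E4 (M3)
bar 3: v0=B3 v1=B4 (P8)
bar 4: v0=A3 v1=F4 (m6)
bar 5: v0=G3 v1=E4 (M6)
bar 6: v0=A3 v1=A4 (P8)
bar 7: v0=F3 v1=F4 (P8)
bar 8: v0=E3 v1=C4 (m6)
bar 9: v0=D3 v1=B3 (M6)
bar 10: v0=A3 v1=B4 (M2)
bar 11: v0=G3 v1=G4 (P8)
  R1 @ bar1.0: G3/G4 P8 -> A3/A4 P8 similar
  R4 @ bar3.1: B3/F4 TT untreated
  R7 @ bar3.1: B4->F4 leap 6st
  R2 @ bar6.0: G3/B3 M3 -> A3/A4 P8 similar
  R7 @ bar6.0: B3->A4 leap 10st
  R4 @ bar10.0: A3/B4 M2 untreated
  R8 @ bar10.0: penult M2 not 3rd/6th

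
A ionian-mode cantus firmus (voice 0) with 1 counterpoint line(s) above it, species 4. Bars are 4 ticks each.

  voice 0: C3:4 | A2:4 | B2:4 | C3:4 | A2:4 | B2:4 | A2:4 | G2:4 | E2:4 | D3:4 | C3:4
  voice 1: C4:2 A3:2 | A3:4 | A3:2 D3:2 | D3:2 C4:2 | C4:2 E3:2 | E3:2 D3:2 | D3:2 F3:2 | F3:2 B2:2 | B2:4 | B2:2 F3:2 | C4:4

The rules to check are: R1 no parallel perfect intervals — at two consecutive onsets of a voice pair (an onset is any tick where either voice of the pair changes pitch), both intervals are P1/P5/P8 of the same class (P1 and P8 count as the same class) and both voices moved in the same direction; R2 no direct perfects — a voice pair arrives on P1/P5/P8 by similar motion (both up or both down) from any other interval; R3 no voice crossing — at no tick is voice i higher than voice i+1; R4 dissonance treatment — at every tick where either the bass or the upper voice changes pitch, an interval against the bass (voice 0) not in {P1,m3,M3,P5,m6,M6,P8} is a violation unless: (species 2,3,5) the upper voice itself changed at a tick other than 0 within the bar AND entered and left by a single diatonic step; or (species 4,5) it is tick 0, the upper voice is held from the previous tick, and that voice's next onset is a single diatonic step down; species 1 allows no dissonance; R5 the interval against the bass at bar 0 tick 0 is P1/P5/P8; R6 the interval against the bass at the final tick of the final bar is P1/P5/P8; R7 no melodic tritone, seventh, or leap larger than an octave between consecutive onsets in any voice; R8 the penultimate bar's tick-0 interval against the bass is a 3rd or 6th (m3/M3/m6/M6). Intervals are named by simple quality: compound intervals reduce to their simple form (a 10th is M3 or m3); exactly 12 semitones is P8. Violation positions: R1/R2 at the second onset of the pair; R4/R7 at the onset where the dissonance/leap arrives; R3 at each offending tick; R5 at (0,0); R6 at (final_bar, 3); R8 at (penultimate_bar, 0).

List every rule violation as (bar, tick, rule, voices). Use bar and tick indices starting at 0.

(2, 0, R4, (0, 1))
(3, 0, R4, (0, 1))
(3, 2, R7, (1,))
(6, 0, R4, (0, 1))
(7, 0, R4, (0, 1))
(7, 2, R7, (1,))
(9, 0, R3, (0, 1))
(9, 0, R7, (0,))
(9, 1, R3, (0, 1))
(9, 2, R7, (1,))

bar 0: v0=C3 v1=C4 downbeat P8
bar 1: v0=A2 v1=A3 downbeat P8
bar 2: v0=B2 v1=A3 downbeat m7
bar 3: v0=C3 v1=D3 downbeat M2
bar 4: v0=A2 v1=C4 downbeat m3
bar 5: v0=B2 v1=E3 downbeat P4
bar 6: v0=A2 v1=D3 downbeat P4
bar 7: v0=G2 v1=F3 downbeat m7
bar 8: v0=E2 v1=B2 downbeat P5
bar 9: v0=D3 v1=B2 downbeat m3
bar 10: v0=C3 v1=C4 downbeat P8
  -> R4 @ bar 2 tick 0 v(0, 1): B2/A3 m7 untreated
  -> R4 @ bar 3 tick 0 v(0, 1): C3/D3 M2 untreated
  -> R7 @ bar 3 tick 2 v(1,): D3->C4 leap 10st
  -> R4 @ bar 6 tick 0 v(0, 1): A2/D3 P4 untreated
  -> R4 @ bar 7 tick 0 v(0, 1): G2/F3 m7 untreated
  -> R7 @ bar 7 tick 2 v(1,): F3->B2 leap 6st
  -> R3 @ bar 9 tick 0 v(0, 1): D3 above B2
  -> R7 @ bar 9 tick 0 v(0,): E2->D3 leap 10st
  -> R3 @ bar 9 tick 1 v(0, 1): D3 above B2
  -> R7 @ bar 9 tick 2 v(1,): B2->F3 leap 6st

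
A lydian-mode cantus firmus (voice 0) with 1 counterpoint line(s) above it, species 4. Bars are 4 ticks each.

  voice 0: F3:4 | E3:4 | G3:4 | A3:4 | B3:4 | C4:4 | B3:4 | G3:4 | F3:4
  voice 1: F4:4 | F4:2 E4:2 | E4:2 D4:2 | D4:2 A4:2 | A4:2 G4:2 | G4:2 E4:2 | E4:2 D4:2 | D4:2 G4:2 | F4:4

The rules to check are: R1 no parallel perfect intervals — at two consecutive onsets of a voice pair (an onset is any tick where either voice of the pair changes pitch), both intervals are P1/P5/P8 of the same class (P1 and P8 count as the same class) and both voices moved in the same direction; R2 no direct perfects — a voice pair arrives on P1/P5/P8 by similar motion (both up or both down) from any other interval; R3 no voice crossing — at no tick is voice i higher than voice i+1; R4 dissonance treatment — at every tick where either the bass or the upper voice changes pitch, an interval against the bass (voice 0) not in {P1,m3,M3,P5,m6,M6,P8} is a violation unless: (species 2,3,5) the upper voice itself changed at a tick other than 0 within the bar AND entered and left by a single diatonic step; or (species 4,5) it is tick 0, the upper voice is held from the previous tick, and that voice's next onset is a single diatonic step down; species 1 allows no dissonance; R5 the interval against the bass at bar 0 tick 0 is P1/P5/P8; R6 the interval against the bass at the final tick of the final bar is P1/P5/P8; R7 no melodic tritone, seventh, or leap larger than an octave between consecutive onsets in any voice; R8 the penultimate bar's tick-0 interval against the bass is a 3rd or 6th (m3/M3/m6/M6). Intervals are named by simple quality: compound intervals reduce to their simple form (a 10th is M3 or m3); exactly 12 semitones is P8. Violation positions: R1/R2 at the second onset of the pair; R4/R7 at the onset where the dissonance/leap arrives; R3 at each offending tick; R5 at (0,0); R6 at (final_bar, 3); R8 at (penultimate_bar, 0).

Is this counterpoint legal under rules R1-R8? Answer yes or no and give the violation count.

bar 0: v0=F3 v1=F4 (P8)
bar 1: v0=E3 v1=F4 (m2)
bar 2: v0=G3 v1=E4 (M6)
bar 3: v0=A3 v1=D4 (P4)
bar 4: v0=B3 v1=A4 (m7)
bar 5: v0=C4 v1=G4 (P5)
bar 6: v0=B3 v1=E4 (P4)
bar 7: v0=G3 v1=D4 (P5)
bar 8: v0=F3 v1=F4 (P8)
  R4 @ bar3.0: A3/D4 P4 untreated
  R8 @ bar7.0: penult P5 not 3rd/6th
  R1 @ bar8.0: G3/G4 P8 -> F3/F4 P8 similar

No (3 violations)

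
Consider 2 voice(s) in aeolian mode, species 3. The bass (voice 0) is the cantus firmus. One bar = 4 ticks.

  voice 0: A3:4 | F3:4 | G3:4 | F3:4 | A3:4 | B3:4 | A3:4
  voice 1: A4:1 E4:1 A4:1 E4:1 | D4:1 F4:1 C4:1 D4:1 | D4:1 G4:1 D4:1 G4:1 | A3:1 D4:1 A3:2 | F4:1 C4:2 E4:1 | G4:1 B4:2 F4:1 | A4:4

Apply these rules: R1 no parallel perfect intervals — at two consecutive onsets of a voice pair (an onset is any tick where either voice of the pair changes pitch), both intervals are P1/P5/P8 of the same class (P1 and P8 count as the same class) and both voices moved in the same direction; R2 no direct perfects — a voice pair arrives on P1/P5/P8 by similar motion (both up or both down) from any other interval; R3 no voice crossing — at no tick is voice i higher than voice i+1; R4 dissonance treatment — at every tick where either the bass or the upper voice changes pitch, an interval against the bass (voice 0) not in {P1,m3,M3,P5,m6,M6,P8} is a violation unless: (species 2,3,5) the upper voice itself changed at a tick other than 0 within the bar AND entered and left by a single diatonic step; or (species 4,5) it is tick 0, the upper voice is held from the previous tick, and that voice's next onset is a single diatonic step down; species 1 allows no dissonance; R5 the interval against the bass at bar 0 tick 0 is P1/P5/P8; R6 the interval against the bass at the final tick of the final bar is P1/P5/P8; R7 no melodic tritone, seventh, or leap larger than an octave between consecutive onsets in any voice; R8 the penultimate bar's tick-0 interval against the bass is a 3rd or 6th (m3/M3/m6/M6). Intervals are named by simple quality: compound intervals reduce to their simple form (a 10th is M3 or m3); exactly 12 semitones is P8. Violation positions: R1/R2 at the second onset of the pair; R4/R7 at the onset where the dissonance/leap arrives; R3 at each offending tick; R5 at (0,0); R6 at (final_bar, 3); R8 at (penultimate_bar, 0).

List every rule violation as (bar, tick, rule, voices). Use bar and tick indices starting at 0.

bar 0: v0=A3 v1=A4 downbeat P8
bar 1: v0=F3 v1=D4 downbeat M6
bar 2: v0=G3 v1=D4 downbeat P5
bar 3: v0=F3 v1=A3 downbeat M3
bar 4: v0=A3 v1=F4 downbeat m6
bar 5: v0=B3 v1=G4 downbeat m6
bar 6: v0=A3 v1=A4 downbeat P8
  -> R7 @ bar 3 tick 0 v(1,): G4->A3 leap 10st
  -> R4 @ bar 5 tick 3 v(0, 1): B3/F4 TT untreated
  -> R7 @ bar 5 tick 3 v(1,): B4->F4 leap 6st

(3, 0, R7, (1,))
(5, 3, R4, (0, 1))
(5, 3, R7, (1,))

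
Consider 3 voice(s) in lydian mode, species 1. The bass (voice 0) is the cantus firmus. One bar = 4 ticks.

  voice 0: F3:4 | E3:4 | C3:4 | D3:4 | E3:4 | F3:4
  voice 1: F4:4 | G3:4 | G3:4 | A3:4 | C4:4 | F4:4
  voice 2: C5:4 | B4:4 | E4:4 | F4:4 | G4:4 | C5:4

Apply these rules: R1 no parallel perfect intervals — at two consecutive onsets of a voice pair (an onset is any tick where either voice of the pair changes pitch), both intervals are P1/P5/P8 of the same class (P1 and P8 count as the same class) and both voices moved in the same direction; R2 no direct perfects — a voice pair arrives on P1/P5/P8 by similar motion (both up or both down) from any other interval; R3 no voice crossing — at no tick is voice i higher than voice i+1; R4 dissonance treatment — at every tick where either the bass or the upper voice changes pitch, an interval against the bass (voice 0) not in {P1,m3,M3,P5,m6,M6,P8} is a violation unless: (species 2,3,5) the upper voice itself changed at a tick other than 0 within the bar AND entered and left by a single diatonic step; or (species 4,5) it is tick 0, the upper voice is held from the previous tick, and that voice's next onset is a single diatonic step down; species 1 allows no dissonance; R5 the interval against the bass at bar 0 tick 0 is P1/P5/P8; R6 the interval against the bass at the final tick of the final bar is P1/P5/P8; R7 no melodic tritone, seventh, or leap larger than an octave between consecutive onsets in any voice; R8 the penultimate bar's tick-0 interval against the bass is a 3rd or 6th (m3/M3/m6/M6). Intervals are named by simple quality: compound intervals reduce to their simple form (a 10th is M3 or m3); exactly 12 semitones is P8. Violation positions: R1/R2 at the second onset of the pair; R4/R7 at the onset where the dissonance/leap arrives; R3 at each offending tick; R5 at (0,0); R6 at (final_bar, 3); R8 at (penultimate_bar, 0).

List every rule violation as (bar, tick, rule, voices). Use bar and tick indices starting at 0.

bar 0: v0=F3 v1=F4 v2=C5 downbeat P5
bar 1: v0=E3 v1=G3 v2=B4 downbeat P5
bar 2: v0=C3 v1=G3 v2=E4 downbeat M3
bar 3: v0=D3 v1=A3 v2=F4 downbeat m3
bar 4: v0=E3 v1=C4 v2=G4 downbeat m3
bar 5: v0=F3 v1=F4 v2=C5 downbeat P5
  -> R1 @ bar 1 tick 0 v(0, 2): F3/C5 P5 -> E3/B4 P5 similar
  -> R7 @ bar 1 tick 0 v(1,): F4->G3 leap 10st
  -> R1 @ bar 3 tick 0 v(0, 1): C3/G3 P5 -> D3/A3 P5 similar
  -> R2 @ bar 4 tick 0 v(1, 2): A3/F4 m6 -> C4/G4 P5 similar
  -> R1 @ bar 5 tick 0 v(1, 2): C4/G4 P5 -> F4/C5 P5 similar
  -> R2 @ bar 5 tick 0 v(0, 1): E3/C4 m6 -> F3/F4 P8 similar
  -> R2 @ bar 5 tick 0 v(0, 2): E3/G4 m3 -> F3/C5 P5 similar

(1, 0, R1, (0, 2))
(1, 0, R7, (1,))
(3, 0, R1, (0, 1))
(4, 0, R2, (1, 2))
(5, 0, R1, (1, 2))
(5, 0, R2, (0, 1))
(5, 0, R2, (0, 2))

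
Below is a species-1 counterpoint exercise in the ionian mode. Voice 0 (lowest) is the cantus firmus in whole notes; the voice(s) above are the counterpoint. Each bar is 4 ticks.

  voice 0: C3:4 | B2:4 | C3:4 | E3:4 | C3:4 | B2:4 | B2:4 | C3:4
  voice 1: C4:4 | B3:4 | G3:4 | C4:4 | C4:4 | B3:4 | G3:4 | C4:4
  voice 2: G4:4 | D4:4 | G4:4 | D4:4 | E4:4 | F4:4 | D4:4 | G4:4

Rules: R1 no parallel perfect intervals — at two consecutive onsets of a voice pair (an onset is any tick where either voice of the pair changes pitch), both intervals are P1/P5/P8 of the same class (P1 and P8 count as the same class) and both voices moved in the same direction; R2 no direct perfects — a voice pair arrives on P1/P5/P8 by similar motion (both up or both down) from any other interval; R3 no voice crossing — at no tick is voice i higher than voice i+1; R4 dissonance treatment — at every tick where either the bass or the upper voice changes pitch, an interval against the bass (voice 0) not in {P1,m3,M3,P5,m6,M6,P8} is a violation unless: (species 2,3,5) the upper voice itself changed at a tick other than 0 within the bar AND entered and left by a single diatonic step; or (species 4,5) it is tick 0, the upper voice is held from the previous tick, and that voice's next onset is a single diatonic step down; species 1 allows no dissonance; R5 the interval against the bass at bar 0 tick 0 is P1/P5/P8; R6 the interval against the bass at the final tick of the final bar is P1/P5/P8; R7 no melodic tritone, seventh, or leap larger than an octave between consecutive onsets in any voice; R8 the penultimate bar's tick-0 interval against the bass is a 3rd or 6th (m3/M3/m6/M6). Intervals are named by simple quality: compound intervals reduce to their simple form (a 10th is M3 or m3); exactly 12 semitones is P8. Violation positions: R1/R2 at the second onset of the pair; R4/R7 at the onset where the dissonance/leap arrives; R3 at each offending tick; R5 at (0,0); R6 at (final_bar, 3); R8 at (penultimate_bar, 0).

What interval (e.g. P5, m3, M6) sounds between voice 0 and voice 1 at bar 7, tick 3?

voice 0=C3 voice 1=C4 -> P8

P8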